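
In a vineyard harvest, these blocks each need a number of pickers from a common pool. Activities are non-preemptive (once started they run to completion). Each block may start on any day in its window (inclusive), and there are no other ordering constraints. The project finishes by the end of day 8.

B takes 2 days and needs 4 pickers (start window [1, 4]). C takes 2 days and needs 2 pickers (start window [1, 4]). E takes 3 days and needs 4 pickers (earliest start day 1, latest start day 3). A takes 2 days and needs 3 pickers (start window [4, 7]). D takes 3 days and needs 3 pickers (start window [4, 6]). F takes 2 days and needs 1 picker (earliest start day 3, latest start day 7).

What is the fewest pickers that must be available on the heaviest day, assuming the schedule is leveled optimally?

Early-start (B@1, C@1, E@1, A@4, D@4, F@3) gives peak 10: d1:10  d2:10  d3:5  d4:7  d5:6  d6:3  d7:0  d8:0.
Shift E→3, A→6, D→6.
Schedule B@1, C@1, E@3, A@6, D@6, F@3: d1:6  d2:6  d3:5  d4:5  d5:4  d6:6  d7:6  d8:3 — peak 6.
Total picker-days = 41 over 8 days ⇒ peak ≥ ⌈41/8⌉ = 6, so 6 is optimal.

6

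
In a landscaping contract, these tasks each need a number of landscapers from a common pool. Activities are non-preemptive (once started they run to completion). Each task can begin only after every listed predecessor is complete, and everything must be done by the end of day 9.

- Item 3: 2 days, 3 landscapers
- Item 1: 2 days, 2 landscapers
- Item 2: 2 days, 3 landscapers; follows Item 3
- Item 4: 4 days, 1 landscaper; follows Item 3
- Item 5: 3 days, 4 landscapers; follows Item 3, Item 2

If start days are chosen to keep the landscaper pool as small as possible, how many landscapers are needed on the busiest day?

4

Early-start (Item 3@1, Item 1@1, Item 2@3, Item 4@3, Item 5@5) gives peak 5: d1:5  d2:5  d3:4  d4:4  d5:5  d6:5  d7:4  d8:0  d9:0.
Shift Item 1→3, Item 2→5, Item 5→7.
Schedule Item 3@1, Item 1@3, Item 2@5, Item 4@3, Item 5@7: d1:3  d2:3  d3:3  d4:3  d5:4  d6:4  d7:4  d8:4  d9:4 — peak 4.
Total landscaper-days = 32 over 9 days ⇒ peak ≥ ⌈32/9⌉ = 4, so 4 is optimal.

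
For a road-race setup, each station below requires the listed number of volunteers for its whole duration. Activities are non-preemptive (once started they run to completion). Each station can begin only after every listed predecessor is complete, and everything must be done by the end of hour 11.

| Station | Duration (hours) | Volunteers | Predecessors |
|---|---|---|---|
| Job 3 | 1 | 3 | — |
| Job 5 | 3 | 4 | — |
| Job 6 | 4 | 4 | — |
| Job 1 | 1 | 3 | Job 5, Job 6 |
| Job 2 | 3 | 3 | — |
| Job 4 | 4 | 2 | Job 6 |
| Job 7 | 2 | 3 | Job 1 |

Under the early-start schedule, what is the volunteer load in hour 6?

At early start, hour 6 has: Job 4, Job 7.
Demand: 2 + 3 = 5.

5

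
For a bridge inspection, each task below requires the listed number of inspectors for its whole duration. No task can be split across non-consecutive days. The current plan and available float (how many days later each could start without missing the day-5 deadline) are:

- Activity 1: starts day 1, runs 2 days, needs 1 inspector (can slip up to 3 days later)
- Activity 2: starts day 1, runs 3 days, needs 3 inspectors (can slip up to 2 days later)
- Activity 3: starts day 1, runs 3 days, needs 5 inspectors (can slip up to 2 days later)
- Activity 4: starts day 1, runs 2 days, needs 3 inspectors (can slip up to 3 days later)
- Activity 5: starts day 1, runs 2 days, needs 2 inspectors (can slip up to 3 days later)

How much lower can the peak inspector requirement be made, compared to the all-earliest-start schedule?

Early-start peak: d1:14  d2:14  d3:8  d4:0  d5:0 ⇒ 14.
Leveled (Activity 1@1, Activity 2@1, Activity 3@3, Activity 4@1, Activity 5@4): d1:7  d2:7  d3:8  d4:7  d5:7 ⇒ 8.
Reduction 14 − 8 = 6.

6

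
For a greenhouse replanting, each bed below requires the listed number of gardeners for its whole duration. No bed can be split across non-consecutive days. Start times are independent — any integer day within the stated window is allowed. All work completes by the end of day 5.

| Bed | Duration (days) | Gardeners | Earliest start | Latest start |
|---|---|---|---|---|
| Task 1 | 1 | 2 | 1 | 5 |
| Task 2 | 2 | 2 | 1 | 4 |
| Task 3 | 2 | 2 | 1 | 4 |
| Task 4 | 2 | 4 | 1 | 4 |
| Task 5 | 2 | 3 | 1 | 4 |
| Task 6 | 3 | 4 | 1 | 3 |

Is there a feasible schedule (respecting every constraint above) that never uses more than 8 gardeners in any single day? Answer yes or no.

yes

Schedule Task 1@1, Task 2@1, Task 3@1, Task 4@2, Task 5@4, Task 6@3: d1:6  d2:8  d3:8  d4:7  d5:7 — peak 8 ≤ 8.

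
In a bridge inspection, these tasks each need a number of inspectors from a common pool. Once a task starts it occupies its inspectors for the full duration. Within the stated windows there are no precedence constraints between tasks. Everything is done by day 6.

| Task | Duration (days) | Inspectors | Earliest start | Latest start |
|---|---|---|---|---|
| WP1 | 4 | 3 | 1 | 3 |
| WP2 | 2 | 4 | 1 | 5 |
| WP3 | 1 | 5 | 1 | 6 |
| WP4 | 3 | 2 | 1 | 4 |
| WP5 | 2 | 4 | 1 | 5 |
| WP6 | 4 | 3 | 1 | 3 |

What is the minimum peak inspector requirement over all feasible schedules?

10

Early-start (WP1@1, WP2@1, WP3@1, WP4@1, WP5@1, WP6@1) gives peak 21: d1:21  d2:16  d3:8  d4:6  d5:0  d6:0.
Shift WP3→6, WP5→4, WP6→3.
Schedule WP1@1, WP2@1, WP3@6, WP4@1, WP5@4, WP6@3: d1:9  d2:9  d3:8  d4:10  d5:7  d6:8 — peak 10.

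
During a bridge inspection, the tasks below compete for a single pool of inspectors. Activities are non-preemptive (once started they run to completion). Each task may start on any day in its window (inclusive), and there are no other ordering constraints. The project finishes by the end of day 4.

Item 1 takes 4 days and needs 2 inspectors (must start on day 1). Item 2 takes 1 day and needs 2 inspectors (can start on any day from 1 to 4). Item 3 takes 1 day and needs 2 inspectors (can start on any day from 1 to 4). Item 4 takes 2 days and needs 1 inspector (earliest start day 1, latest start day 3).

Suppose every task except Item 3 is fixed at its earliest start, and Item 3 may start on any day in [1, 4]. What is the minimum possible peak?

5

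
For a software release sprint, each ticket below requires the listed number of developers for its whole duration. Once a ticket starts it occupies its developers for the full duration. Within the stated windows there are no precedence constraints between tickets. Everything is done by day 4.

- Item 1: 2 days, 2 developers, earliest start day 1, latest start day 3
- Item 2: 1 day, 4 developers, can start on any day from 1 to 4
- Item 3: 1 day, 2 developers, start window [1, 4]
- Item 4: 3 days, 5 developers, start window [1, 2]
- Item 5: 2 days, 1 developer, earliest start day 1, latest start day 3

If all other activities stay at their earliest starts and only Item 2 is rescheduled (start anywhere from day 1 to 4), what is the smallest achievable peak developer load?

Item 2@1: d1:14  d2:8  d3:5  d4:0 → peak 14
Item 2@2: d1:10  d2:12  d3:5  d4:0 → peak 12
Item 2@3: d1:10  d2:8  d3:9  d4:0 → peak 10
Item 2@4: d1:10  d2:8  d3:5  d4:4 → peak 10
Best is Item 2@3, peak 10.

10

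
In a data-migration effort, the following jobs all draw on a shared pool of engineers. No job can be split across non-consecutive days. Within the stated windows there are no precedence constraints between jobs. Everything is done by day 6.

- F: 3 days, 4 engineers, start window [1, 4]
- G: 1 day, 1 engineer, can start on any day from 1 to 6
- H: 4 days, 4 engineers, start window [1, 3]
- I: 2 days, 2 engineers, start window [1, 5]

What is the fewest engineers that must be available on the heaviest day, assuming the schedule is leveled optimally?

8

Early-start (F@1, G@1, H@1, I@1) gives peak 11: d1:11  d2:10  d3:8  d4:4  d5:0  d6:0.
Shift H→2, I→4.
Schedule F@1, G@1, H@2, I@4: d1:5  d2:8  d3:8  d4:6  d5:6  d6:0 — peak 8.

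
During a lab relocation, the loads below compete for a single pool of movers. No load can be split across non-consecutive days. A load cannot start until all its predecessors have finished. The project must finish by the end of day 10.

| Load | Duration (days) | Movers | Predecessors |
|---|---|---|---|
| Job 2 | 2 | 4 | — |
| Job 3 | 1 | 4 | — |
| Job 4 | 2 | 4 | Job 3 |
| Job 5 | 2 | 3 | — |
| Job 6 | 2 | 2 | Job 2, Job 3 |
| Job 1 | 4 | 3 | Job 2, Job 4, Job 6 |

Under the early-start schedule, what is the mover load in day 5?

At early start, day 5 has: Job 1.
Demand: 3 = 3.

3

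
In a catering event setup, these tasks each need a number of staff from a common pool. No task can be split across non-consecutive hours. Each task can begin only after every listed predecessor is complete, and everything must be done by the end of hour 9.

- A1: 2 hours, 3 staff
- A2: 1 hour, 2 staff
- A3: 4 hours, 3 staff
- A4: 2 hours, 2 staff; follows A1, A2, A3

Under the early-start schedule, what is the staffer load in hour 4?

At early start, hour 4 has: A3.
Demand: 3 = 3.

3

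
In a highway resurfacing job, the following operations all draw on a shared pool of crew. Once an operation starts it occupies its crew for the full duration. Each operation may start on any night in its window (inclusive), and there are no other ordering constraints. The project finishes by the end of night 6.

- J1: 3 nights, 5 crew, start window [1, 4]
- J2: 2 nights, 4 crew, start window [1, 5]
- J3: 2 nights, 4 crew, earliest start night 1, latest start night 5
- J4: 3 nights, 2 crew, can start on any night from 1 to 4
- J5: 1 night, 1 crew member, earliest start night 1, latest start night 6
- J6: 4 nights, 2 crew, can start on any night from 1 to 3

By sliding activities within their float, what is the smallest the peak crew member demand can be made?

9

Early-start (J1@1, J2@1, J3@1, J4@1, J5@1, J6@1) gives peak 18: n1:18  n2:17  n3:9  n4:2  n5:0  n6:0.
Shift J3→4, J4→3, J5→4, J6→3.
Schedule J1@1, J2@1, J3@4, J4@3, J5@4, J6@3: n1:9  n2:9  n3:9  n4:9  n5:8  n6:2 — peak 9.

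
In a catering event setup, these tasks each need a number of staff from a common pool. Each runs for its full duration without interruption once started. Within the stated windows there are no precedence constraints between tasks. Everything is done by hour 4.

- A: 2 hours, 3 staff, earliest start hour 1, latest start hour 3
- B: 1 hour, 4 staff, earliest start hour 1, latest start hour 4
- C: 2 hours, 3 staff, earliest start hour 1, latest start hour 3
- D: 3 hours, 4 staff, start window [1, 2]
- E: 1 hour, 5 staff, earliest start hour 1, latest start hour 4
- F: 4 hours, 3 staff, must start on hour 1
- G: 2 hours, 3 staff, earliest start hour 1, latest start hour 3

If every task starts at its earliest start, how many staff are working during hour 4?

At early start, hour 4 has: F.
Demand: 3 = 3.

3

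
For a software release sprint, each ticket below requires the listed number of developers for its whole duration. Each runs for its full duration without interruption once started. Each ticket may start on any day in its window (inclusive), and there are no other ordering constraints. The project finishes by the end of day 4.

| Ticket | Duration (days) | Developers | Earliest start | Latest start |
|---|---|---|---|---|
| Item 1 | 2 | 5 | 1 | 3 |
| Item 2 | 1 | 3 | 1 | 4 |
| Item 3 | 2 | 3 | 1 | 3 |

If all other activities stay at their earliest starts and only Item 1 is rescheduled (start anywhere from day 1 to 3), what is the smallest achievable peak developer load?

Item 1@1: d1:11  d2:8  d3:0  d4:0 → peak 11
Item 1@2: d1:6  d2:8  d3:5  d4:0 → peak 8
Item 1@3: d1:6  d2:3  d3:5  d4:5 → peak 6
Best is Item 1@3, peak 6.

6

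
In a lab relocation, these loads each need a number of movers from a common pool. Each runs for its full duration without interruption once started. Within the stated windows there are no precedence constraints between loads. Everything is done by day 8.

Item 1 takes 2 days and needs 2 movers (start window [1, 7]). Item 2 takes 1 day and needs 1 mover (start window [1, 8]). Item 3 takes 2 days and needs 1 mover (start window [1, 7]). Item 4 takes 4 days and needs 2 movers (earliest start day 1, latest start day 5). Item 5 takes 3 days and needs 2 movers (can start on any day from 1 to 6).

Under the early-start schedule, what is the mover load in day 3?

At early start, day 3 has: Item 4, Item 5.
Demand: 2 + 2 = 4.

4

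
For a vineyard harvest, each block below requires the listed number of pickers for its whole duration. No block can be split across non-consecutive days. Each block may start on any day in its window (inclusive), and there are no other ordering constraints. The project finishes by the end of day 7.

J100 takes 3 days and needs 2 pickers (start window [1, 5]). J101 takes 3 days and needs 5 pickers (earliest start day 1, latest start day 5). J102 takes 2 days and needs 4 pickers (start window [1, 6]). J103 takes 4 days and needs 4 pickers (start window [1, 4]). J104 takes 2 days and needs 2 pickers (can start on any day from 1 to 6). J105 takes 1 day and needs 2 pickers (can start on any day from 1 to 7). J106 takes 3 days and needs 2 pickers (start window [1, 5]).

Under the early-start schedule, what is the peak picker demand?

Early-start schedule: J100@1, J101@1, J102@1, J103@1, J104@1, J105@1, J106@1.
Load per day: day 1: 21, day 2: 19, day 3: 13, day 4: 4, day 5: 0, day 6: 0, day 7: 0.
Peak is 21.

21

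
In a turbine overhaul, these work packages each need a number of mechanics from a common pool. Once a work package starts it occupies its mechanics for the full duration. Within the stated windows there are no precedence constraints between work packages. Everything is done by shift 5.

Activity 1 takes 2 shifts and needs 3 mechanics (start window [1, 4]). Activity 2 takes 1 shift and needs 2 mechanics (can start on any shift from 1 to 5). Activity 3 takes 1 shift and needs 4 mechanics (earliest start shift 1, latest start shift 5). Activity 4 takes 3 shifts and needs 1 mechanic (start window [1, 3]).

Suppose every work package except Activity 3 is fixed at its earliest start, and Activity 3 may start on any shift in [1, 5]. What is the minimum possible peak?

Activity 3@1: s1:10  s2:4  s3:1  s4:0  s5:0 → peak 10
Activity 3@2: s1:6  s2:8  s3:1  s4:0  s5:0 → peak 8
Activity 3@3: s1:6  s2:4  s3:5  s4:0  s5:0 → peak 6
Activity 3@4: s1:6  s2:4  s3:1  s4:4  s5:0 → peak 6
Activity 3@5: s1:6  s2:4  s3:1  s4:0  s5:4 → peak 6
Best is Activity 3@3, peak 6.

6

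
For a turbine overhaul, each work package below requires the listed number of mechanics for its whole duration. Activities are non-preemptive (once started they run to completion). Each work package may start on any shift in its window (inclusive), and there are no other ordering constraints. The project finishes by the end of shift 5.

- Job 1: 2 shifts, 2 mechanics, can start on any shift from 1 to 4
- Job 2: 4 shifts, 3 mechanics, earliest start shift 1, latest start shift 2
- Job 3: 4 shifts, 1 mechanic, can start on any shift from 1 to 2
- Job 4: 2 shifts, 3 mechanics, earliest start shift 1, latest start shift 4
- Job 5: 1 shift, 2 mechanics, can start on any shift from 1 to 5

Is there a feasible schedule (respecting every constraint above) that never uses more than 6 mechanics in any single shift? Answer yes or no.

no

The minimum achievable peak is 7; 6 < 7, so no feasible schedule stays within the cap.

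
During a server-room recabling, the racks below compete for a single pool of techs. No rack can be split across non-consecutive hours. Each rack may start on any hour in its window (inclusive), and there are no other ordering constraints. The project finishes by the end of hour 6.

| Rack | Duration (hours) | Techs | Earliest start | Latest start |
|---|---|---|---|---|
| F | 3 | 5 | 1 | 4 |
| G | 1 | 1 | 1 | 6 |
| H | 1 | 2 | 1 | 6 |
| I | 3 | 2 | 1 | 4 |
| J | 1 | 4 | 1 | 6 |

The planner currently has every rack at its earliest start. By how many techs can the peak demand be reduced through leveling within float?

Early-start peak: h1:14  h2:7  h3:7  h4:0  h5:0  h6:0 ⇒ 14.
Leveled (F@1, G@1, H@4, I@4, J@5): h1:6  h2:5  h3:5  h4:4  h5:6  h6:2 ⇒ 6.
Reduction 14 − 6 = 8.

8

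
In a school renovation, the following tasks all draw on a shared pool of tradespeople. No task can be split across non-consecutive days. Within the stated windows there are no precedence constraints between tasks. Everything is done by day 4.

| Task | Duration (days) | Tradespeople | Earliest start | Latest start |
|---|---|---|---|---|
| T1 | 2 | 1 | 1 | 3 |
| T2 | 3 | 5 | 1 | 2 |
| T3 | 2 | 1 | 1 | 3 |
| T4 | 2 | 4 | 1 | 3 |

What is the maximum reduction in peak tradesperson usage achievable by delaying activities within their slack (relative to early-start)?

2

Early-start peak: d1:11  d2:11  d3:5  d4:0 ⇒ 11.
Leveled (T1@1, T2@1, T3@1, T4@3): d1:7  d2:7  d3:9  d4:4 ⇒ 9.
Reduction 11 − 9 = 2.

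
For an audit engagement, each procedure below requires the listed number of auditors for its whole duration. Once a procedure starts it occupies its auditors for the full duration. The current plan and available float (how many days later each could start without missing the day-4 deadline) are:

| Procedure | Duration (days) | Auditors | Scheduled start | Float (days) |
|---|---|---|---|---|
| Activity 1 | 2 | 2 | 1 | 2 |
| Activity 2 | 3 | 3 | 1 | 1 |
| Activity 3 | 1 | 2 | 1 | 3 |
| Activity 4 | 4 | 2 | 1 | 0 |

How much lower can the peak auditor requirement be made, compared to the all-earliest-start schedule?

2

Early-start peak: d1:9  d2:7  d3:5  d4:2 ⇒ 9.
Leveled (Activity 1@1, Activity 2@1, Activity 3@3, Activity 4@1): d1:7  d2:7  d3:7  d4:2 ⇒ 7.
Reduction 9 − 7 = 2.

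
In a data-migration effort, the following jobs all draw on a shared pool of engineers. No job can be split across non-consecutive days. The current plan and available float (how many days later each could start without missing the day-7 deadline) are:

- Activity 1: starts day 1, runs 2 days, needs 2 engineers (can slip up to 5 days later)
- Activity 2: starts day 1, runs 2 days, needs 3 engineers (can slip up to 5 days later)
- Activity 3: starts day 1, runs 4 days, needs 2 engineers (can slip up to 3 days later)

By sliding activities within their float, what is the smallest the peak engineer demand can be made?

Early-start (Activity 1@1, Activity 2@1, Activity 3@1) gives peak 7: d1:7  d2:7  d3:2  d4:2  d5:0  d6:0  d7:0.
Shift Activity 2→5.
Schedule Activity 1@1, Activity 2@5, Activity 3@1: d1:4  d2:4  d3:2  d4:2  d5:3  d6:3  d7:0 — peak 4.

4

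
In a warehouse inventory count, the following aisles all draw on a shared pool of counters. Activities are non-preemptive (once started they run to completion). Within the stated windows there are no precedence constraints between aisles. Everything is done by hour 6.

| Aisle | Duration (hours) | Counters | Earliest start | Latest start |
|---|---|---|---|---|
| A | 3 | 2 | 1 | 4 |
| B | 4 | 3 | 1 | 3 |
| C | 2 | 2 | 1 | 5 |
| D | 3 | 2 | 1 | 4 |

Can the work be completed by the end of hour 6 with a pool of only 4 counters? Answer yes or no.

no

Total counter-hours = 28; over 6 hours the average is 28/6 > 4, so some hour must exceed 4.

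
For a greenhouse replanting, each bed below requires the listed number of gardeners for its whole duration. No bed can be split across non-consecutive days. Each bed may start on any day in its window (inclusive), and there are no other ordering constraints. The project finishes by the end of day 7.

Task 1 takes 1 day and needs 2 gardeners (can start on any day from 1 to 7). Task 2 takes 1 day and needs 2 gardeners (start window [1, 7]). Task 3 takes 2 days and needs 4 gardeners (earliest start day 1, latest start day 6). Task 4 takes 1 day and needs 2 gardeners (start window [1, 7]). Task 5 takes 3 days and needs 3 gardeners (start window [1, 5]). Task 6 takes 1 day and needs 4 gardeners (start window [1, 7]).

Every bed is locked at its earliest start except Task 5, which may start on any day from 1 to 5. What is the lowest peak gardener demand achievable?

Task 5@1: d1:17  d2:7  d3:3  d4:0  d5:0  d6:0  d7:0 → peak 17
Task 5@2: d1:14  d2:7  d3:3  d4:3  d5:0  d6:0  d7:0 → peak 14
Task 5@3: d1:14  d2:4  d3:3  d4:3  d5:3  d6:0  d7:0 → peak 14
Task 5@4: d1:14  d2:4  d3:0  d4:3  d5:3  d6:3  d7:0 → peak 14
Task 5@5: d1:14  d2:4  d3:0  d4:0  d5:3  d6:3  d7:3 → peak 14
Best is Task 5@2, peak 14.

14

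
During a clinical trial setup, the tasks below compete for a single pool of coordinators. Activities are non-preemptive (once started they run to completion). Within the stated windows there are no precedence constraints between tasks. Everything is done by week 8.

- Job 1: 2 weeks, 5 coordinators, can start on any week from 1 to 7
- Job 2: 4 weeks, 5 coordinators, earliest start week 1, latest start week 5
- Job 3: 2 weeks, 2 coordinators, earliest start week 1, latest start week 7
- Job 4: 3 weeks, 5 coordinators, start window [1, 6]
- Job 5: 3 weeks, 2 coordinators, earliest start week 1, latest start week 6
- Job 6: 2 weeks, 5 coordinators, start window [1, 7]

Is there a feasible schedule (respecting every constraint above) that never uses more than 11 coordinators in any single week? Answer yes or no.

yes

Schedule Job 1@1, Job 2@1, Job 3@3, Job 4@5, Job 5@3, Job 6@6: w1:10  w2:10  w3:9  w4:9  w5:7  w6:10  w7:10  w8:0 — peak 10 ≤ 11.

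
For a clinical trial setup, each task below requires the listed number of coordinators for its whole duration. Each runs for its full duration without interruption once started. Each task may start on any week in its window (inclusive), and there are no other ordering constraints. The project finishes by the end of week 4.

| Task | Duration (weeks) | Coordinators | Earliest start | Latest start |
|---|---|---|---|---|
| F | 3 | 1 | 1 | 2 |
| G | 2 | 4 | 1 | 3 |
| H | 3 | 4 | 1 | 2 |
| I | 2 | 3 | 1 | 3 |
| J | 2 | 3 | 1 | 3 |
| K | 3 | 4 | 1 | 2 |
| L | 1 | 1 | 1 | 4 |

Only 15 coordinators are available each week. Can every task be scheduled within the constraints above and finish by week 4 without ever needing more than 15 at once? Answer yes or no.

Schedule F@1, G@1, H@1, I@3, J@3, K@1, L@1: w1:14  w2:13  w3:15  w4:6 — peak 15 ≤ 15.

yes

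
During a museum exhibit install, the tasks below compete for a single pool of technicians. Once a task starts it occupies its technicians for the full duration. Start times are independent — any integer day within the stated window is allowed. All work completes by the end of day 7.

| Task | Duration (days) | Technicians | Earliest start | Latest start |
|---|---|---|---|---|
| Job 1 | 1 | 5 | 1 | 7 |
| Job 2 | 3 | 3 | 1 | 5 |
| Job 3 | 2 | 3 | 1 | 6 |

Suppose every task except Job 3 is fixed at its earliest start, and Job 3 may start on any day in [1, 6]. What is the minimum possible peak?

8

Job 3@1: d1:11  d2:6  d3:3  d4:0  d5:0  d6:0  d7:0 → peak 11
Job 3@2: d1:8  d2:6  d3:6  d4:0  d5:0  d6:0  d7:0 → peak 8
Job 3@3: d1:8  d2:3  d3:6  d4:3  d5:0  d6:0  d7:0 → peak 8
Job 3@4: d1:8  d2:3  d3:3  d4:3  d5:3  d6:0  d7:0 → peak 8
Job 3@5: d1:8  d2:3  d3:3  d4:0  d5:3  d6:3  d7:0 → peak 8
Job 3@6: d1:8  d2:3  d3:3  d4:0  d5:0  d6:3  d7:3 → peak 8
Best is Job 3@2, peak 8.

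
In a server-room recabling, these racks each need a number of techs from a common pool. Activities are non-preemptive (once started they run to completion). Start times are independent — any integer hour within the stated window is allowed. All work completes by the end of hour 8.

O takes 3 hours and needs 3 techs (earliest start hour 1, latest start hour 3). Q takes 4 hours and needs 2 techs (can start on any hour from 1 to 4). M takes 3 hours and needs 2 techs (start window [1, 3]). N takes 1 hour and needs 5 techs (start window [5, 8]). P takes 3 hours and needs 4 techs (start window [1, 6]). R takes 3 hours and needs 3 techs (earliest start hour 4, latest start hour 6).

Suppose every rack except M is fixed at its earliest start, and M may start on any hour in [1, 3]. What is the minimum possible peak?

11

M@1: h1:11  h2:11  h3:11  h4:5  h5:8  h6:3  h7:0  h8:0 → peak 11
M@2: h1:9  h2:11  h3:11  h4:7  h5:8  h6:3  h7:0  h8:0 → peak 11
M@3: h1:9  h2:9  h3:11  h4:7  h5:10  h6:3  h7:0  h8:0 → peak 11
Best is M@1, peak 11.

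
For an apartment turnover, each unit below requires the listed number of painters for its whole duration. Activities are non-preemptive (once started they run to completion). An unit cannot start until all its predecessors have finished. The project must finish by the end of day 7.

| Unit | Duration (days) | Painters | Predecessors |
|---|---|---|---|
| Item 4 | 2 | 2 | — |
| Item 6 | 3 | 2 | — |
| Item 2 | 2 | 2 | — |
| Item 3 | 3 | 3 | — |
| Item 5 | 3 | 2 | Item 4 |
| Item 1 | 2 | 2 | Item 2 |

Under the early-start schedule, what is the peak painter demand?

Early-start schedule: Item 4@1, Item 6@1, Item 2@1, Item 3@1, Item 5@3, Item 1@3.
Load per day: day 1: 9, day 2: 9, day 3: 9, day 4: 4, day 5: 2, day 6: 0, day 7: 0.
Peak is 9.

9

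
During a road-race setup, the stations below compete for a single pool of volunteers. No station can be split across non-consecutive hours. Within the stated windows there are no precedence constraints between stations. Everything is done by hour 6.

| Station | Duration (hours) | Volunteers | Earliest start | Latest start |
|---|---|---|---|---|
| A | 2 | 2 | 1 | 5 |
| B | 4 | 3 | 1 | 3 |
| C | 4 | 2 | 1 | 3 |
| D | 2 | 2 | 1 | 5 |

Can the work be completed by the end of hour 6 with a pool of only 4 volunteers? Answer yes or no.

no

Total volunteer-hours = 28; over 6 hours the average is 28/6 > 4, so some hour must exceed 4.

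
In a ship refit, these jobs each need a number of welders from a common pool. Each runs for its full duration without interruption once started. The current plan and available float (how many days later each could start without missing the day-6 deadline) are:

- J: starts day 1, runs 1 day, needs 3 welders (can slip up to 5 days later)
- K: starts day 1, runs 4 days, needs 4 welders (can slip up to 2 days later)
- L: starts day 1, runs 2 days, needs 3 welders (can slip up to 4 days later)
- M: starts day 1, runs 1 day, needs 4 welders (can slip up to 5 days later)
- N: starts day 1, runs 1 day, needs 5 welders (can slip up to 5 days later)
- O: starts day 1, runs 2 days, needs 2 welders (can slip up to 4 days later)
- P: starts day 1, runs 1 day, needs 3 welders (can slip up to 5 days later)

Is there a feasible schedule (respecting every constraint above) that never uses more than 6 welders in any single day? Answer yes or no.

no

Total welder-days = 41; over 6 days the average is 41/6 > 6, so some day must exceed 6.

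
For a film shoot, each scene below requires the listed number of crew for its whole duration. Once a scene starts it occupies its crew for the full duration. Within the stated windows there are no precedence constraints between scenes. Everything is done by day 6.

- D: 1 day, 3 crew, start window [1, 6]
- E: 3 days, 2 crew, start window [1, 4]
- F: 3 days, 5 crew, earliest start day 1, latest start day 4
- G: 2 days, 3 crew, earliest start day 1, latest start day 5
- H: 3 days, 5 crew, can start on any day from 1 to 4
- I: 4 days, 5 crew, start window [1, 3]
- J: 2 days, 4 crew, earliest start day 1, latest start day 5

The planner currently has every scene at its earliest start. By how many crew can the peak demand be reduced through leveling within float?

14

Early-start peak: d1:27  d2:24  d3:17  d4:5  d5:0  d6:0 ⇒ 27.
Leveled (D@1, E@2, F@1, G@5, H@4, I@1, J@5): d1:13  d2:12  d3:12  d4:12  d5:12  d6:12 ⇒ 13.
Reduction 27 − 13 = 14.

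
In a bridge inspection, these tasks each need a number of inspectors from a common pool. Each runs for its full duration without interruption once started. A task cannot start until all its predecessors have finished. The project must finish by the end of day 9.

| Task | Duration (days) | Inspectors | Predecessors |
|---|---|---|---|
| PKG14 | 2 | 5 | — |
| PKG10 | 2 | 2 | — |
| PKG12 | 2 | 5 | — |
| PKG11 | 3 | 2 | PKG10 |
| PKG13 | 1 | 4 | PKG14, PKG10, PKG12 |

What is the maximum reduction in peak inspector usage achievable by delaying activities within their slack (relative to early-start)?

6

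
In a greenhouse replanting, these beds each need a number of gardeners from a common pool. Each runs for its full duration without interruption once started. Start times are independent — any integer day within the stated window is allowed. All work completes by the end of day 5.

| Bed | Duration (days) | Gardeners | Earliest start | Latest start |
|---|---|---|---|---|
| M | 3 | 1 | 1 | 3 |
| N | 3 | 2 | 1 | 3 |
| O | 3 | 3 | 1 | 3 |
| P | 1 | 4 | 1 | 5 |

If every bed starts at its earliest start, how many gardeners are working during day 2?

At early start, day 2 has: M, N, O.
Demand: 1 + 2 + 3 = 6.

6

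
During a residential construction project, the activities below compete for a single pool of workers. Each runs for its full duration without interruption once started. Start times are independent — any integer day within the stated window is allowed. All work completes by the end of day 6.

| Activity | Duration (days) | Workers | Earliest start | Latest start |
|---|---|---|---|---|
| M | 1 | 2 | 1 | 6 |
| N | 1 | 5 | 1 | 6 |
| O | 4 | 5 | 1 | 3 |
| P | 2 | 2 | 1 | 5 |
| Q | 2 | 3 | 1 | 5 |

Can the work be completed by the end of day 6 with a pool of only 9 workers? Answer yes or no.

Schedule M@1, N@1, O@2, P@2, Q@4: d1:7  d2:7  d3:7  d4:8  d5:8  d6:0 — peak 8 ≤ 9.

yes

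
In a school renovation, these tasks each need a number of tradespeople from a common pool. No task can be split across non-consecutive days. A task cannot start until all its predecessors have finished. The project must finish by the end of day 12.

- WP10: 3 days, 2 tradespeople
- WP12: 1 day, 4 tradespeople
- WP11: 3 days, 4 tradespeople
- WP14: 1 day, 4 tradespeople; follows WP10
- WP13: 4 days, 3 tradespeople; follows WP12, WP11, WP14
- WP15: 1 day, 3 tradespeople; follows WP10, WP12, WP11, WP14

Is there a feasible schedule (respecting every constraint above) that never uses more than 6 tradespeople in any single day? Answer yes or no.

yes

Schedule WP10@1, WP12@1, WP11@2, WP14@5, WP13@6, WP15@6: d1:6  d2:6  d3:6  d4:4  d5:4  d6:6  d7:3  d8:3  d9:3  d10:0  d11:0  d12:0 — peak 6 ≤ 6.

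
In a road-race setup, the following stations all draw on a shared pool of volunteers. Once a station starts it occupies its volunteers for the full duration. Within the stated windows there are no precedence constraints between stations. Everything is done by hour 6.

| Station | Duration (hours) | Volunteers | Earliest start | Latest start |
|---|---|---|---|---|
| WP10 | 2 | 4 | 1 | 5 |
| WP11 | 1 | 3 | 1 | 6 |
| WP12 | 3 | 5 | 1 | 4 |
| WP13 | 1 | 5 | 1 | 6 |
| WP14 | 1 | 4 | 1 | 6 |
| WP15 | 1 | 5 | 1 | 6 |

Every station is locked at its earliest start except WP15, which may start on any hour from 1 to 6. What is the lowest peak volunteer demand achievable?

WP15@1: h1:26  h2:9  h3:5  h4:0  h5:0  h6:0 → peak 26
WP15@2: h1:21  h2:14  h3:5  h4:0  h5:0  h6:0 → peak 21
WP15@3: h1:21  h2:9  h3:10  h4:0  h5:0  h6:0 → peak 21
WP15@4: h1:21  h2:9  h3:5  h4:5  h5:0  h6:0 → peak 21
WP15@5: h1:21  h2:9  h3:5  h4:0  h5:5  h6:0 → peak 21
WP15@6: h1:21  h2:9  h3:5  h4:0  h5:0  h6:5 → peak 21
Best is WP15@2, peak 21.

21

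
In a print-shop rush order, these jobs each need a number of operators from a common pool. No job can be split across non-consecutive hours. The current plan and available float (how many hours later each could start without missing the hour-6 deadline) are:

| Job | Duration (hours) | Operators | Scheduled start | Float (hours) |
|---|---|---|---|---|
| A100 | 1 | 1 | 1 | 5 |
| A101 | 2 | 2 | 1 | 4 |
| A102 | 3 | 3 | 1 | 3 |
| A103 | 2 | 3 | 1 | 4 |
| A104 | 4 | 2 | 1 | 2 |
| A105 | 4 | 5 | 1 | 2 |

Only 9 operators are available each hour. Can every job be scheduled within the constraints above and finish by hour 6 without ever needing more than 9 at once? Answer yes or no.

The minimum achievable peak is 10; 9 < 10, so no feasible schedule stays within the cap.

no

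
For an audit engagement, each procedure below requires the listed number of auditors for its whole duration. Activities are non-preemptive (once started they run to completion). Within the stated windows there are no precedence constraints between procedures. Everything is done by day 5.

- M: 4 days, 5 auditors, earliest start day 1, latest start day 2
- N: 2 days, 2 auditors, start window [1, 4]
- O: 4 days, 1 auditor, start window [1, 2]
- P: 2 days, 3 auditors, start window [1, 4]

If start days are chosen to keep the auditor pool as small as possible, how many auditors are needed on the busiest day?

9

Early-start (M@1, N@1, O@1, P@1) gives peak 11: d1:11  d2:11  d3:6  d4:6  d5:0.
Shift P→3.
Schedule M@1, N@1, O@1, P@3: d1:8  d2:8  d3:9  d4:9  d5:0 — peak 9.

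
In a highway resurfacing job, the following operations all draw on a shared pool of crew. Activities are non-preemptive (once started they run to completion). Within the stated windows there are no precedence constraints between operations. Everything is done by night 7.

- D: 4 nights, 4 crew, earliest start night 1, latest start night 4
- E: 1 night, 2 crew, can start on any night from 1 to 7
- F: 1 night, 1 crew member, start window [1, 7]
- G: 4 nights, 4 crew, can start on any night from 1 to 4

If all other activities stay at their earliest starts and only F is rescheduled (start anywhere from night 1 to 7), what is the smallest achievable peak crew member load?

F@1: n1:11  n2:8  n3:8  n4:8  n5:0  n6:0  n7:0 → peak 11
F@2: n1:10  n2:9  n3:8  n4:8  n5:0  n6:0  n7:0 → peak 10
F@3: n1:10  n2:8  n3:9  n4:8  n5:0  n6:0  n7:0 → peak 10
F@4: n1:10  n2:8  n3:8  n4:9  n5:0  n6:0  n7:0 → peak 10
F@5: n1:10  n2:8  n3:8  n4:8  n5:1  n6:0  n7:0 → peak 10
F@6: n1:10  n2:8  n3:8  n4:8  n5:0  n6:1  n7:0 → peak 10
F@7: n1:10  n2:8  n3:8  n4:8  n5:0  n6:0  n7:1 → peak 10
Best is F@2, peak 10.

10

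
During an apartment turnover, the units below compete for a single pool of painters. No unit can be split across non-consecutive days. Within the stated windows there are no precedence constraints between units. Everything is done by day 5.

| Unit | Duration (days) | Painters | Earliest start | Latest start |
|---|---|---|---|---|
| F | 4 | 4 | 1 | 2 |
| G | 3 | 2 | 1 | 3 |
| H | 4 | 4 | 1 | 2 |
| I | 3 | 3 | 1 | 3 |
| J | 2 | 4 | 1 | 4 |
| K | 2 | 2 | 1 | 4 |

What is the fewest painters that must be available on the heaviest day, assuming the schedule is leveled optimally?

Early-start (F@1, G@1, H@1, I@1, J@1, K@1) gives peak 19: d1:19  d2:19  d3:13  d4:8  d5:0.
Shift J→4, K→4.
Schedule F@1, G@1, H@1, I@1, J@4, K@4: d1:13  d2:13  d3:13  d4:14  d5:6 — peak 14.

14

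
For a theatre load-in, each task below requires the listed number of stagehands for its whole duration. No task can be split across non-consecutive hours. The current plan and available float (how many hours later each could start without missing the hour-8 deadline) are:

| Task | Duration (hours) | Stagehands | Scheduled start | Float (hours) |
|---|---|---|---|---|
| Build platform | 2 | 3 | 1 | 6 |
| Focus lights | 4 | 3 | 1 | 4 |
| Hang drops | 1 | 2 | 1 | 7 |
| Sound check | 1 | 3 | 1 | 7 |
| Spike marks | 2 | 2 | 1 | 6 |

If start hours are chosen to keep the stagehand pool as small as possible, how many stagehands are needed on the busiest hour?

5

Early-start (Build platform@1, Focus lights@1, Hang drops@1, Sound check@1, Spike marks@1) gives peak 13: h1:13  h2:8  h3:3  h4:3  h5:0  h6:0  h7:0  h8:0.
Shift Focus lights→3, Sound check→7, Spike marks→2.
Schedule Build platform@1, Focus lights@3, Hang drops@1, Sound check@7, Spike marks@2: h1:5  h2:5  h3:5  h4:3  h5:3  h6:3  h7:3  h8:0 — peak 5.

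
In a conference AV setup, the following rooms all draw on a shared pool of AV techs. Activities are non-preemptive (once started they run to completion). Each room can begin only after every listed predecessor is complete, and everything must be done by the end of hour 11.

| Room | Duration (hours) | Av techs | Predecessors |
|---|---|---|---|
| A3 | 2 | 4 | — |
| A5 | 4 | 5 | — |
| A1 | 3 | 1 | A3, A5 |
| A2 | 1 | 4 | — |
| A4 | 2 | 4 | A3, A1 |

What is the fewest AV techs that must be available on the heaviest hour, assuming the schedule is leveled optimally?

Early-start (A3@1, A5@1, A1@5, A2@1, A4@8) gives peak 13: h1:13  h2:9  h3:5  h4:5  h5:1  h6:1  h7:1  h8:4  h9:4  h10:0  h11:0.
Shift A5→3, A1→7, A2→7, A4→10.
Schedule A3@1, A5@3, A1@7, A2@7, A4@10: h1:4  h2:4  h3:5  h4:5  h5:5  h6:5  h7:5  h8:1  h9:1  h10:4  h11:4 — peak 5.

5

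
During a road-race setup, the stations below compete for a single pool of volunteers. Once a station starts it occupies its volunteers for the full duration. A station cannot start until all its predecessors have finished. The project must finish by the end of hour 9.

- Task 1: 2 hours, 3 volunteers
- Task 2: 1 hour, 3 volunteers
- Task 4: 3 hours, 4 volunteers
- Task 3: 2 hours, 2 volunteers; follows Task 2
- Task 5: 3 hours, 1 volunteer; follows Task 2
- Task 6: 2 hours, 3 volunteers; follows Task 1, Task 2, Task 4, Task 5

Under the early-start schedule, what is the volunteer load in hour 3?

7

At early start, hour 3 has: Task 4, Task 3, Task 5.
Demand: 4 + 2 + 1 = 7.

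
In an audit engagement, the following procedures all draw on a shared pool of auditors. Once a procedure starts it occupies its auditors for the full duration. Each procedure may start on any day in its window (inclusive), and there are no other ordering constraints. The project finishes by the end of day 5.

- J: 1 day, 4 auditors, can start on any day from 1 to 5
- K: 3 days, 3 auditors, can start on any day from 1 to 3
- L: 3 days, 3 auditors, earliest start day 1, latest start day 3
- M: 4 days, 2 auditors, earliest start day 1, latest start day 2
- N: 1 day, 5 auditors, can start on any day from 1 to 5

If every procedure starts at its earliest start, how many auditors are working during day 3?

At early start, day 3 has: K, L, M.
Demand: 3 + 3 + 2 = 8.

8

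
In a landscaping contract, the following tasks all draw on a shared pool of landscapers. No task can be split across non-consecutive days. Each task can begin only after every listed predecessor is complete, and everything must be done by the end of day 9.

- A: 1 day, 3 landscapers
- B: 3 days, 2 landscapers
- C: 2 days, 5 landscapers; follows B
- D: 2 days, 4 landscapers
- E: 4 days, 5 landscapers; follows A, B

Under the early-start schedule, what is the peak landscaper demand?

10

Early-start schedule: A@1, B@1, C@4, D@1, E@4.
Load per day: day 1: 9, day 2: 6, day 3: 2, day 4: 10, day 5: 10, day 6: 5, day 7: 5, day 8: 0, day 9: 0.
Peak is 10.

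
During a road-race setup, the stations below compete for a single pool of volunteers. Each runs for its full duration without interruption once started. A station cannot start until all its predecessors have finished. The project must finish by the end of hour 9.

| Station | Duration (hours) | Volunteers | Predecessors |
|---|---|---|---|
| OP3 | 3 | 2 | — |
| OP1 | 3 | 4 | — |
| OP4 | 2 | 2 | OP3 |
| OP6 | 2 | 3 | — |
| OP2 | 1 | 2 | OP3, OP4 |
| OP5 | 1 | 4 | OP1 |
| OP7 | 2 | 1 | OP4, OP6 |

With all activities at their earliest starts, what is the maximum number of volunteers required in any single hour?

9

Early-start schedule: OP3@1, OP1@1, OP4@4, OP6@1, OP2@6, OP5@4, OP7@6.
Load per hour: hour 1: 9, hour 2: 9, hour 3: 6, hour 4: 6, hour 5: 2, hour 6: 3, hour 7: 1, hour 8: 0, hour 9: 0.
Peak is 9.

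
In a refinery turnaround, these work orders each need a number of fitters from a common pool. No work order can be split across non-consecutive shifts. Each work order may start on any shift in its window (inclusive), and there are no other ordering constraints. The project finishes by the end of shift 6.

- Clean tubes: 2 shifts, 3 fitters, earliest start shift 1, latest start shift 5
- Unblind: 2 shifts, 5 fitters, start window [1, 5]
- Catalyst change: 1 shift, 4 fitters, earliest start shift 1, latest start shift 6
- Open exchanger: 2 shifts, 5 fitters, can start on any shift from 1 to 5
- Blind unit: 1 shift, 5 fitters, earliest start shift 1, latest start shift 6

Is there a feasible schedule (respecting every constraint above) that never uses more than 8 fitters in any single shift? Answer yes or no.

yes

Schedule Clean tubes@1, Unblind@1, Catalyst change@3, Open exchanger@4, Blind unit@6: s1:8  s2:8  s3:4  s4:5  s5:5  s6:5 — peak 8 ≤ 8.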